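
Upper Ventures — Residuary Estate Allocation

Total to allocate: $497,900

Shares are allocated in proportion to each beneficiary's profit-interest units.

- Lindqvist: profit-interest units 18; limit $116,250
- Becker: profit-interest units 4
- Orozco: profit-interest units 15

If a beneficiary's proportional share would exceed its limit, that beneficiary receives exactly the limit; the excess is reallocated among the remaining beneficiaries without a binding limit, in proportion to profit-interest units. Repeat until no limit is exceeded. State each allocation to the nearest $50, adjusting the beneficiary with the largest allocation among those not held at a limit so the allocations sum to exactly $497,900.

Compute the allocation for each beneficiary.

Sum of profit-interest units: 37.
Pro-rata shares before constraints: Lindqvist 242,221.62; Becker 53,827.03; Orozco 201,851.35.
Capped: Lindqvist ($116,250); residual $381,650 reallocated over remaining profit-interest units 19.
Shares after redistribution: Becker 80,347.37 → $80,350; Orozco 301,302.63 → $301,300.

Lindqvist: $116,250 · Becker: $80,350 · Orozco: $301,300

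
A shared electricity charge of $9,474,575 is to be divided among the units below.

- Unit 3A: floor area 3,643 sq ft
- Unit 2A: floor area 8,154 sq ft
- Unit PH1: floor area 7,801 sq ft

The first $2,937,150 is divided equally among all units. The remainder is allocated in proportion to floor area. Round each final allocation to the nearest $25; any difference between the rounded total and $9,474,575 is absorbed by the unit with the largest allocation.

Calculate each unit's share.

$2,937,150 shared equally gives $979,050 per unit.
Remainder $6,537,425 by floor area (total 19,598): Unit 3A 1,215,217.84 → $1,215,225; Unit 2A 2,719,979.77 → $2,719,975; Unit PH1 2,602,227.39 → $2,602,225.
Totals: Unit 3A $979,050 + $1,215,225 = $2,194,275; Unit 2A $979,050 + $2,719,975 = $3,699,025; Unit PH1 $979,050 + $2,602,225 = $3,581,275.

Unit 3A: $2,194,275 | Unit 2A: $3,699,025 | Unit PH1: $3,581,275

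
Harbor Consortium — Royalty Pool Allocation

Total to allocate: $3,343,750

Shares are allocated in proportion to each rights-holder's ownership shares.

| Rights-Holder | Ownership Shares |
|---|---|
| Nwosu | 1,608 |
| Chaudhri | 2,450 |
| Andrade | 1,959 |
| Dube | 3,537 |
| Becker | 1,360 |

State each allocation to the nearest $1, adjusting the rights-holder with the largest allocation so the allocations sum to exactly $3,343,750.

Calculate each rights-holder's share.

Ownership shares total: 10,914.
Proportional shares: Nwosu 1,608/10,914 × $3,343,750 = 492,647.06; Chaudhri 2,450/10,914 × $3,343,750 = 750,612.75; Andrade 1,959/10,914 × $3,343,750 = 600,183.82; Dube 3,537/10,914 × $3,343,750 = 1,083,639.71; Becker 1,360/10,914 × $3,343,750 = 416,666.67.
At nearest $1: Nwosu $492,647; Chaudhri $750,613; Andrade $600,184; Dube $1,083,640; Becker $416,667. Sum = $3,343,751.
Difference $3,343,750 − $3,343,751 = −$1 applied to largest allocation (Dube): Dube becomes $1,083,639.

Nwosu: $492,647 · Chaudhri: $750,613 · Andrade: $600,184 · Dube: $1,083,639 · Becker: $416,667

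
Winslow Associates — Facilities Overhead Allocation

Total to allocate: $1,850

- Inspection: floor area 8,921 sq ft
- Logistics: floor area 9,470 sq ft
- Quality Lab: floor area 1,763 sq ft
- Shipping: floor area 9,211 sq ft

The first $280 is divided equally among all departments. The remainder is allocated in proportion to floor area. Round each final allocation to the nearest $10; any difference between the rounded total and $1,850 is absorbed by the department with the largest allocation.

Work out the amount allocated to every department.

Inspection: $550; Logistics: $580; Quality Lab: $160; Shipping: $560

$280 shared equally gives $70 per department.
Remainder $1,570 by floor area (total 29,365): Inspection 476.96 → $480; Logistics 506.31 → $510; Quality Lab 94.26 → $90; Shipping 492.47 → $490.
Totals: Inspection $70 + $480 = $550; Logistics $70 + $510 = $580; Quality Lab $70 + $90 = $160; Shipping $70 + $490 = $560.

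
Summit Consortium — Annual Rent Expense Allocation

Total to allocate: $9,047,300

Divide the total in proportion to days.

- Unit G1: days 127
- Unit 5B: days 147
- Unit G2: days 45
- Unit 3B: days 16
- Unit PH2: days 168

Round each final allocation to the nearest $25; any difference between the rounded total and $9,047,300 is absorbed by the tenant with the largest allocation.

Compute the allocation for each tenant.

Unit G1: $2,284,300; Unit 5B: $2,644,050; Unit G2: $809,400; Unit 3B: $287,775; Unit PH2: $3,021,775

Days total: 503.
Proportional shares: Unit G1 127/503 × $9,047,300 = 2,284,308.35; Unit 5B 147/503 × $9,047,300 = 2,644,041.95; Unit G2 45/503 × $9,047,300 = 809,400.60; Unit 3B 16/503 × $9,047,300 = 287,786.88; Unit PH2 168/503 × $9,047,300 = 3,021,762.23.
At nearest $25: Unit G1 $2,284,300; Unit 5B $2,644,050; Unit G2 $809,400; Unit 3B $287,775; Unit PH2 $3,021,750. Sum = $9,047,275.
Difference $9,047,300 − $9,047,275 = +$25 applied to largest allocation (Unit PH2): Unit PH2 becomes $3,021,775.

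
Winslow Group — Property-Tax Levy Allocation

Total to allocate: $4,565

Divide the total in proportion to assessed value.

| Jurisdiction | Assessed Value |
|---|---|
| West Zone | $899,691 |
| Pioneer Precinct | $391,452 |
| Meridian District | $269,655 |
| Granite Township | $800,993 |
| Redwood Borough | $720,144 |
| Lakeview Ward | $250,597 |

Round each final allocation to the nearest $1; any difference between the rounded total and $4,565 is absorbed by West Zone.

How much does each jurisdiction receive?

Combined assessed value = 3,332,532.
Proportional shares: West Zone 899,691/3,332,532 × $4,565 = 1,232.42; Pioneer Precinct 391,452/3,332,532 × $4,565 = 536.22; Meridian District 269,655/3,332,532 × $4,565 = 369.38; Granite Township 800,993/3,332,532 × $4,565 = 1,097.22; Redwood Borough 720,144/3,332,532 × $4,565 = 986.47; Lakeview Ward 250,597/3,332,532 × $4,565 = 343.28.
After rounding ($1): West Zone $1,232; Pioneer Precinct $536; Meridian District $369; Granite Township $1,097; Redwood Borough $986; Lakeview Ward $343. Sum = $4,563.
Difference $4,565 − $4,563 = +$2 applied to West Zone: West Zone becomes $1,234.

West Zone: $1,234 · Pioneer Precinct: $536 · Meridian District: $369 · Granite Township: $1,097 · Redwood Borough: $986 · Lakeview Ward: $343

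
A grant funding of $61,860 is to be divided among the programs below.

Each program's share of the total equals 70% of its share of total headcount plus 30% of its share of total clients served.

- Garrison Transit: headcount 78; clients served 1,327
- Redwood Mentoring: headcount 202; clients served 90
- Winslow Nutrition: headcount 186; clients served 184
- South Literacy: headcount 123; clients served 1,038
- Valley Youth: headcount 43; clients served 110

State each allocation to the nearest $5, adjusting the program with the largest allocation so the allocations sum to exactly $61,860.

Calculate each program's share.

Garrison Transit: $14,305 | Redwood Mentoring: $14,450 | Winslow Nutrition: $13,985 | South Literacy: $15,430 | Valley Youth: $3,690

Totals — headcount 632, clients served 2,749.
Combined weights (70% headcount + 30% clients served): Garrison Transit 0.2312; Redwood Mentoring 0.2336; Winslow Nutrition 0.2261; South Literacy 0.2495; Valley Youth 0.0596.
Pro-rata amounts: Garrison Transit 14,302.57; Redwood Mentoring 14,447.77; Winslow Nutrition 13,986.09; South Literacy 15,434.80; Valley Youth 3,688.77.
After rounding ($5): Garrison Transit $14,305; Redwood Mentoring $14,450; Winslow Nutrition $13,985; South Literacy $15,435; Valley Youth $3,690. Sum = $61,865.
Difference $61,860 − $61,865 = −$5 applied to largest allocation (South Literacy): South Literacy becomes $15,430.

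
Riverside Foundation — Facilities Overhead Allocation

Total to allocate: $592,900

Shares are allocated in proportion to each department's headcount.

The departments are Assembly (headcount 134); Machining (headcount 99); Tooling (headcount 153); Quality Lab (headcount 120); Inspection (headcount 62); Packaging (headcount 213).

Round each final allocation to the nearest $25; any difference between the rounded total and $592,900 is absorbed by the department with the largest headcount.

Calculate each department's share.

Total headcount = 134 + 99 + 153 + 120 + 62 + 213 = 781.
Proportional shares: Assembly 101,726.76; Machining 75,156.34; Tooling 116,150.70; Quality Lab 91,098.59; Inspection 47,067.61; Packaging 161,700.00.
Rounded to nearest $25: Assembly $101,725; Machining $75,150; Tooling $116,150; Quality Lab $91,100; Inspection $47,075; Packaging $161,700. Sum = $592,900.
No rounding difference to absorb.

Assembly: $101,725; Machining: $75,150; Tooling: $116,150; Quality Lab: $91,100; Inspection: $47,075; Packaging: $161,700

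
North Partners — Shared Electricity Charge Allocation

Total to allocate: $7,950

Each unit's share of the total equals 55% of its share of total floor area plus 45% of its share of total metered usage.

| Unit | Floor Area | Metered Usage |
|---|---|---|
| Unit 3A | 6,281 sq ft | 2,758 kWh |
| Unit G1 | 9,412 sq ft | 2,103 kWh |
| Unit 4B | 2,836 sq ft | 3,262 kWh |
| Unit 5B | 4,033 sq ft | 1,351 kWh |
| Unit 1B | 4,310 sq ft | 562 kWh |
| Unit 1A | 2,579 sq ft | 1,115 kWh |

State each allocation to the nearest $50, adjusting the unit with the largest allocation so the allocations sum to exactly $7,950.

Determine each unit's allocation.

Floor area total 29,451; metered usage total 11,151.
Combined weights (55% floor area + 45% metered usage): Unit 3A 0.2286; Unit G1 0.2606; Unit 4B 0.1846; Unit 5B 0.1298; Unit 1B 0.1032; Unit 1A 0.0932.
Raw shares: Unit 3A 1,817.35; Unit G1 2,072.06; Unit 4B 1,467.58; Unit 5B 1,032.20; Unit 1B 820.20; Unit 1A 740.61.
After rounding ($50): Unit 3A $1,800; Unit G1 $2,050; Unit 4B $1,450; Unit 5B $1,050; Unit 1B $800; Unit 1A $750. Sum = $7,900.
Difference $7,950 − $7,900 = +$50 applied to largest allocation (Unit G1): Unit G1 becomes $2,100.

Unit 3A: $1,800; Unit G1: $2,100; Unit 4B: $1,450; Unit 5B: $1,050; Unit 1B: $800; Unit 1A: $750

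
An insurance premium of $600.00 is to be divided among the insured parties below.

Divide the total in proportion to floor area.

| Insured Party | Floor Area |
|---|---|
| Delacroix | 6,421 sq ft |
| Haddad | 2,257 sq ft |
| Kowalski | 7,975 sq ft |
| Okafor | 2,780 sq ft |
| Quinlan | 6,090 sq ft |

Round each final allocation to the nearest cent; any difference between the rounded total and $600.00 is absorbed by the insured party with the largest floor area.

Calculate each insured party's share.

Sum of floor area: 6,421 + 2,257 + 7,975 + 2,780 + 6,090 = 25,523.
Unrounded shares: Delacroix 150.9462; Haddad 53.0580; Kowalski 187.4780; Okafor 65.3528; Quinlan 143.16499.
After rounding (cent): Delacroix $150.95; Haddad $53.06; Kowalski $187.48; Okafor $65.35; Quinlan $143.16. Sum = $600.00.
Rounded total matches; no reconciliation needed.

Delacroix: $150.95 · Haddad: $53.06 · Kowalski: $187.48 · Okafor: $65.35 · Quinlan: $143.16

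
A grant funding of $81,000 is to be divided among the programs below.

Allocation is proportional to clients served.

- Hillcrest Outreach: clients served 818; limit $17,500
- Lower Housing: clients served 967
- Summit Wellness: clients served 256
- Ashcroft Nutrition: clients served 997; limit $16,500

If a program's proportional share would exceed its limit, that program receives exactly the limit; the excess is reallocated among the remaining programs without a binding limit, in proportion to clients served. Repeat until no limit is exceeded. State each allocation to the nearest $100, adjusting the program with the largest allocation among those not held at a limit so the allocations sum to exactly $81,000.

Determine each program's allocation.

Total clients served = 3,038.
Proportional shares (ignoring caps): Hillcrest Outreach 21,809.74; Lower Housing 25,782.42; Summit Wellness 6,825.54; Ashcroft Nutrition 26,582.29.
Capped: Hillcrest Outreach ($17,500), Ashcroft Nutrition ($16,500); remaining pool $47,000 reallocated over remaining clients served 1,223.
Remaining shares: Lower Housing 37,161.90 → $37,200; Summit Wellness 9,838.10 → $9,800.

Hillcrest Outreach: $17,500; Lower Housing: $37,200; Summit Wellness: $9,800; Ashcroft Nutrition: $16,500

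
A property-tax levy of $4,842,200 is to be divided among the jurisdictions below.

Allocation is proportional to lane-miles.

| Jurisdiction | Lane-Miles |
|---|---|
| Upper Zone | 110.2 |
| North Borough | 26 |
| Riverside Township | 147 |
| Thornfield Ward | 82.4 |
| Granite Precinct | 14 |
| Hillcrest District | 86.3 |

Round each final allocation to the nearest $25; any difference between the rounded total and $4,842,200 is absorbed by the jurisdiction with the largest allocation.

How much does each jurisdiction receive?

Upper Zone: $1,145,325 | North Borough: $270,225 | Riverside Township: $1,527,825 | Thornfield Ward: $856,400 | Granite Precinct: $145,500 | Hillcrest District: $896,925

Lane-miles total: 465.9.
Raw shares: Upper Zone 110.2/465.9 × $4,842,200 = 1,145,332.56; North Borough 26/465.9 × $4,842,200 = 270,223.65; Riverside Township 147/465.9 × $4,842,200 = 1,527,802.96; Thornfield Ward 82.4/465.9 × $4,842,200 = 856,401.12; Granite Precinct 14/465.9 × $4,842,200 = 145,505.04; Hillcrest District 86.3/465.9 × $4,842,200 = 896,934.66.
After rounding ($25): Upper Zone $1,145,325; North Borough $270,225; Riverside Township $1,527,800; Thornfield Ward $856,400; Granite Precinct $145,500; Hillcrest District $896,925. Sum = $4,842,175.
Difference $4,842,200 − $4,842,175 = +$25 applied to largest allocation (Riverside Township): Riverside Township becomes $1,527,825.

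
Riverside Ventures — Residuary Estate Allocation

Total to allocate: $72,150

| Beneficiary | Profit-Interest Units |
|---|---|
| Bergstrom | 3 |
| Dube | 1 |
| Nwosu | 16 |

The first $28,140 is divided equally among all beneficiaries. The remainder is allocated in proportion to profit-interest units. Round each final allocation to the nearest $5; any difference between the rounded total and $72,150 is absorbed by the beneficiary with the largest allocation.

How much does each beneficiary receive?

First tranche $28,140 split equally: $9,380 each.
Remainder $44,010 by profit-interest units (total 20): Bergstrom 6,601.50 → $6,600; Dube 2,200.50 → $2,200; Nwosu 35,208.00 → $35,210.
Totals: Bergstrom $9,380 + $6,600 = $15,980; Dube $9,380 + $2,200 = $11,580; Nwosu $9,380 + $35,210 = $44,590.

Bergstrom: $15,980 | Dube: $11,580 | Nwosu: $44,590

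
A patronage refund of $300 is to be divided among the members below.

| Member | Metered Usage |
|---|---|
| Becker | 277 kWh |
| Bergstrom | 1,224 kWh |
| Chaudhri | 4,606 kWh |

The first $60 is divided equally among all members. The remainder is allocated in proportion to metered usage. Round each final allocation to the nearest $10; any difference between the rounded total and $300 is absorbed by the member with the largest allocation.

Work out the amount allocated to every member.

Becker: $30 | Bergstrom: $70 | Chaudhri: $200

$60 shared equally gives $20 per member.
Remainder $240 by metered usage (total 6,107): Becker 10.89 → $10; Bergstrom 48.10 → $50; Chaudhri 181.01 → $180.
Totals: Becker $20 + $10 = $30; Bergstrom $20 + $50 = $70; Chaudhri $20 + $180 = $200.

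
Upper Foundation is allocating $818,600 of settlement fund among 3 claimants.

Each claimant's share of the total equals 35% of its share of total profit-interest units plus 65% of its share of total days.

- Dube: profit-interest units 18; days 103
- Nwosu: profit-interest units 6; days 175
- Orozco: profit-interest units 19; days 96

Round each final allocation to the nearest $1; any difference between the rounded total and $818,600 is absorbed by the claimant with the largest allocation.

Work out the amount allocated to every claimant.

Dube: $266,473 | Nwosu: $288,950 | Orozco: $263,177

Profit-interest units total 43; days total 374.
Blended shares (35% profit-interest units + 65% days): Dube 0.3255; Nwosu 0.3530; Orozco 0.3215.
Pro-rata amounts: Dube 266,472.57; Nwosu 288,950.73; Orozco 263,176.69.
Rounded to nearest $1: Dube $266,473; Nwosu $288,951; Orozco $263,177. Sum = $818,601.
Difference $818,600 − $818,601 = −$1 applied to largest allocation (Nwosu): Nwosu becomes $288,950.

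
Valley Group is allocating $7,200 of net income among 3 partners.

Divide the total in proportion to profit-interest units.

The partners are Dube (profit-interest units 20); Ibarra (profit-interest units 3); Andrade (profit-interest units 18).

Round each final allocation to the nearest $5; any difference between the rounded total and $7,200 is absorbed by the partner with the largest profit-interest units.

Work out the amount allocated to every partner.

Total profit-interest units = 41.
Raw shares: Dube 20/41 × $7,200 = 3,512.20; Ibarra 3/41 × $7,200 = 526.83; Andrade 18/41 × $7,200 = 3,160.98.
After rounding ($5): Dube $3,510; Ibarra $525; Andrade $3,160. Sum = $7,195.
Difference $7,200 − $7,195 = +$5 applied to largest profit-interest units (Dube): Dube becomes $3,515.

Dube: $3,515; Ibarra: $525; Andrade: $3,160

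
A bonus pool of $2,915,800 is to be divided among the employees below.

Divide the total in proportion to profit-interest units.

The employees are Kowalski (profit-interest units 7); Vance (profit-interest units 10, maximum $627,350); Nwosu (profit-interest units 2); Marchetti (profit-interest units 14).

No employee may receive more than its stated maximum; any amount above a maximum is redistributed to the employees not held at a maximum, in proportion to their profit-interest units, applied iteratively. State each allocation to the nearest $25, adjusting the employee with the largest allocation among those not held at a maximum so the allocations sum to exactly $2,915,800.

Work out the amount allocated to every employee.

Kowalski: $696,475 | Vance: $627,350 | Nwosu: $199,000 | Marchetti: $1,392,975

Total profit-interest units = 33.
Pro-rata shares before constraints: Kowalski 618,503.03; Vance 883,575.76; Nwosu 176,715.15; Marchetti 1,237,006.06.
Cap binds for Vance ($627,350); remaining pool $2,288,450 reallocated over remaining profit-interest units 23.
Redistributed shares: Kowalski 696,484.78 → $696,475; Nwosu 198,995.65 → $199,000; Marchetti 1,392,969.57 → $1,392,975.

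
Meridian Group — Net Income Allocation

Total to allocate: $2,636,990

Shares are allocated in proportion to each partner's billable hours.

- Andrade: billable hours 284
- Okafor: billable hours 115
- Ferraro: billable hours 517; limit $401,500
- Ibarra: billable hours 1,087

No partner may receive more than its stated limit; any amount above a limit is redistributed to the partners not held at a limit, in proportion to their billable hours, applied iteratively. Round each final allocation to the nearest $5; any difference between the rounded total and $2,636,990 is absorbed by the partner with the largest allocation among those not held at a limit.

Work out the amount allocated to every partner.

Total billable hours = 2,003.
Unconstrained shares: Andrade 373,891.74; Okafor 151,399.83; Ferraro 680,640.95; Ibarra 1,431,057.48.
Held at cap: Ferraro ($401,500); remaining pool $2,235,490 reallocated over remaining billable hours 1,486.
Remaining shares: Andrade 427,240.35 → $427,240; Okafor 173,002.25 → $173,000; Ibarra 1,635,247.40 → $1,635,245.
Rounding difference +$5 applied to Ibarra → $1,635,250.

Andrade: $427,240; Okafor: $173,000; Ferraro: $401,500; Ibarra: $1,635,250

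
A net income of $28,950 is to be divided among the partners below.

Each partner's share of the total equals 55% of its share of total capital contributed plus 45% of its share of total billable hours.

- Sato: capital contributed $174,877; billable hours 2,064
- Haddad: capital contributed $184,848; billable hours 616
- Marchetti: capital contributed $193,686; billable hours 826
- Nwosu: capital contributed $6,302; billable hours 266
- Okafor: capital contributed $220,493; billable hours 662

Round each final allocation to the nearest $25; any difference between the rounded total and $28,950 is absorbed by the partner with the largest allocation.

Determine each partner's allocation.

Sato: $9,650; Haddad: $5,575; Marchetti: $6,375; Nwosu: $900; Okafor: $6,450

Totals — capital contributed 780,206, billable hours 4,434.
Combined weights (55% capital contributed + 45% billable hours): Sato 0.3328; Haddad 0.1928; Marchetti 0.2204; Nwosu 0.0314; Okafor 0.2226.
Unrounded shares: Sato 9,633.12; Haddad 5,582.26; Marchetti 6,379.62; Nwosu 910.14; Okafor 6,444.85.
After rounding ($25): Sato $9,625; Haddad $5,575; Marchetti $6,375; Nwosu $900; Okafor $6,450. Sum = $28,925.
Difference $28,950 − $28,925 = +$25 applied to largest allocation (Sato): Sato becomes $9,650.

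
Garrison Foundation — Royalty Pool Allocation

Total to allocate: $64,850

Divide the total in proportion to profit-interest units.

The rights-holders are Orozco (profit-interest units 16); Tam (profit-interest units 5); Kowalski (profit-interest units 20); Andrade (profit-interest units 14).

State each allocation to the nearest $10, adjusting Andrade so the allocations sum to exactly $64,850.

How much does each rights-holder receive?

Orozco: $18,870; Tam: $5,900; Kowalski: $23,580; Andrade: $16,500

Combined profit-interest units = 55.
Raw shares: Orozco 16/55 × $64,850 = 18,865.45; Tam 5/55 × $64,850 = 5,895.45; Kowalski 20/55 × $64,850 = 23,581.82; Andrade 14/55 × $64,850 = 16,507.27.
At nearest $10: Orozco $18,870; Tam $5,900; Kowalski $23,580; Andrade $16,510. Sum = $64,860.
Difference $64,850 − $64,860 = −$10 applied to Andrade: Andrade becomes $16,500.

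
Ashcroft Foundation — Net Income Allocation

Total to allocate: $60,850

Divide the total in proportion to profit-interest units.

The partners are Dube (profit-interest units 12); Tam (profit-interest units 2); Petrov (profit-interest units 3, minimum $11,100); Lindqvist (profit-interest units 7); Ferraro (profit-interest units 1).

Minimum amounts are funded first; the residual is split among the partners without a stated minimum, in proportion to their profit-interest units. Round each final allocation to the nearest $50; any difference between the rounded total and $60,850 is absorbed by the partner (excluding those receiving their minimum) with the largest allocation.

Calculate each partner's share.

Fund the minimums — Petrov $11,100. Residual $49,750.
Residual split over remaining profit-interest units 22: Dube 27,136.36 → $27,150; Tam 4,522.73 → $4,500; Lindqvist 15,829.55 → $15,850; Ferraro 2,261.36 → $2,250.

Dube: $27,150; Tam: $4,500; Petrov: $11,100; Lindqvist: $15,850; Ferraro: $2,250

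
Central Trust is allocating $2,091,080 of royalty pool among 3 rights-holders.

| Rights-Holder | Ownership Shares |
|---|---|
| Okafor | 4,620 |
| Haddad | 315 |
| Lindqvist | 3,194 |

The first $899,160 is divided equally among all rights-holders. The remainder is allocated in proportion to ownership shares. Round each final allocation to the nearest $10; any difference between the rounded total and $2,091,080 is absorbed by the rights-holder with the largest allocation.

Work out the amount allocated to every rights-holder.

$899,160 shared equally gives $299,720 per rights-holder.
Remainder $1,191,920 by ownership shares (total 8,129): Okafor 677,410.55 → $677,410; Haddad 46,187.08 → $46,190; Lindqvist 468,322.36 → $468,320.
Totals: Okafor $299,720 + $677,410 = $977,130; Haddad $299,720 + $46,190 = $345,910; Lindqvist $299,720 + $468,320 = $768,040.

Okafor: $977,130 · Haddad: $345,910 · Lindqvist: $768,040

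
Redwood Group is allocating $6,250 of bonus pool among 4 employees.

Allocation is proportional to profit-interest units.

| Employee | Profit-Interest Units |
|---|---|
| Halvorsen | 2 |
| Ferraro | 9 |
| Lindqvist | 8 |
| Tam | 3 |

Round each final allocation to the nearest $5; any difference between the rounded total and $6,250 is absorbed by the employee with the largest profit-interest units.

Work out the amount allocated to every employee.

Combined profit-interest units = 2 + 9 + 8 + 3 = 22.
Unrounded shares: Halvorsen 568.18; Ferraro 2,556.82; Lindqvist 2,272.73; Tam 852.27.
Rounded to nearest $5: Halvorsen $570; Ferraro $2,555; Lindqvist $2,275; Tam $850. Sum = $6,250.
Rounded total matches; no reconciliation needed.

Halvorsen: $570 · Ferraro: $2,555 · Lindqvist: $2,275 · Tam: $850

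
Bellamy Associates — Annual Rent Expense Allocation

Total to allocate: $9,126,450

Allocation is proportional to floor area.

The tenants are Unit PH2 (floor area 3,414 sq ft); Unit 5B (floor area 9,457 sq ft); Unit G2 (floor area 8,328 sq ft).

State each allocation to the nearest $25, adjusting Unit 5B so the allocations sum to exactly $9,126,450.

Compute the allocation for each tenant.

Unit PH2: $1,469,775 · Unit 5B: $4,071,350 · Unit G2: $3,585,325

Sum of floor area: 21,199.
Proportional shares: Unit PH2 3,414/21,199 × $9,126,450 = 1,469,772.17; Unit 5B 9,457/21,199 × $9,126,450 = 4,071,363.63; Unit G2 8,328/21,199 × $9,126,450 = 3,585,314.19.
After rounding ($25): Unit PH2 $1,469,775; Unit 5B $4,071,375; Unit G2 $3,585,325. Sum = $9,126,475.
Difference $9,126,450 − $9,126,475 = −$25 applied to Unit 5B: Unit 5B becomes $4,071,350.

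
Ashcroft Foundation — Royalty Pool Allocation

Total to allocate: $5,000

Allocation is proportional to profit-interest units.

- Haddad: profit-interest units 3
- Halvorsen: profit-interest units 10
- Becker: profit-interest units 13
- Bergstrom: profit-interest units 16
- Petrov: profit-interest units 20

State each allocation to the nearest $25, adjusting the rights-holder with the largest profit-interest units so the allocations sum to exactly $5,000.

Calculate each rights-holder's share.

Haddad: $250; Halvorsen: $800; Becker: $1,050; Bergstrom: $1,300; Petrov: $1,600

Sum of profit-interest units: 62.
Proportional shares: Haddad 3/62 × $5,000 = 241.94; Halvorsen 10/62 × $5,000 = 806.45; Becker 13/62 × $5,000 = 1,048.39; Bergstrom 16/62 × $5,000 = 1,290.32; Petrov 20/62 × $5,000 = 1,612.90.
Rounded to nearest $25: Haddad $250; Halvorsen $800; Becker $1,050; Bergstrom $1,300; Petrov $1,625. Sum = $5,025.
Difference $5,000 − $5,025 = −$25 applied to largest profit-interest units (Petrov): Petrov becomes $1,600.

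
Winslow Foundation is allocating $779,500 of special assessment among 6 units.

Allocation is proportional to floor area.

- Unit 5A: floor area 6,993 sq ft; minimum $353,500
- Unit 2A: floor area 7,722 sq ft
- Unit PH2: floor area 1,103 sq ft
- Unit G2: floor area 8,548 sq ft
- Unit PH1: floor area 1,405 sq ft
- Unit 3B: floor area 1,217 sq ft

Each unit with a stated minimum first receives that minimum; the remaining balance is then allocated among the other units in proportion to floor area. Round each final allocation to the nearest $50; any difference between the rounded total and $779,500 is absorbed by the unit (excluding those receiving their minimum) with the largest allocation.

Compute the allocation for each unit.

Unit 5A: $353,500 | Unit 2A: $164,500 | Unit PH2: $23,500 | Unit G2: $182,100 | Unit PH1: $29,950 | Unit 3B: $25,950

Fund the minimums — Unit 5A $353,500. Residual $426,000.
Residual split over remaining floor area 19,995: Unit 2A 164,519.73 → $164,500; Unit PH2 23,499.77 → $23,500; Unit G2 182,117.93 → $182,100; Unit PH1 29,933.98 → $29,950; Unit 3B 25,928.58 → $25,950.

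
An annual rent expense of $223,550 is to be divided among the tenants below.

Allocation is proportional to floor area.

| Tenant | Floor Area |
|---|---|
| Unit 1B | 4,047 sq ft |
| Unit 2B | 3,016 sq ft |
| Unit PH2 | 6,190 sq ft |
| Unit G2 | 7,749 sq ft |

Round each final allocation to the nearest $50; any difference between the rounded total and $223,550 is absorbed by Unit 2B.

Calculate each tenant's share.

Combined floor area = 21,002.
Pro-rata amounts: Unit 1B 4,047/21,002 × $223,550 = 43,077.18; Unit 2B 3,016/21,002 × $223,550 = 32,102.98; Unit PH2 6,190/21,002 × $223,550 = 65,887.75; Unit G2 7,749/21,002 × $223,550 = 82,482.09.
Rounded to nearest $50: Unit 1B $43,100; Unit 2B $32,100; Unit PH2 $65,900; Unit G2 $82,500. Sum = $223,600.
Difference $223,550 − $223,600 = −$50 applied to Unit 2B: Unit 2B becomes $32,050.

Unit 1B: $43,100; Unit 2B: $32,050; Unit PH2: $65,900; Unit G2: $82,500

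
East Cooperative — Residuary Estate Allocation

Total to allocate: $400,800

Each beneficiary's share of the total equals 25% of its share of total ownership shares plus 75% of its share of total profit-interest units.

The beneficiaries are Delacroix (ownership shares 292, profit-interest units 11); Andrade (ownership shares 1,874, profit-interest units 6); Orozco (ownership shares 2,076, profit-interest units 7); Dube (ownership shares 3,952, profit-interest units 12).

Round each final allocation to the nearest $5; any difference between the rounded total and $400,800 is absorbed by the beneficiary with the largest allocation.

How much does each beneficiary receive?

Totals — ownership shares 8,194, profit-interest units 36.
Blended shares (25% ownership shares + 75% profit-interest units): Delacroix 0.2381; Andrade 0.1822; Orozco 0.2092; Dube 0.3706.
Pro-rata amounts: Delacroix 95,420.71; Andrade 73,016.13; Orozco 83,836.28; Dube 148,526.87.
At nearest $5: Delacroix $95,420; Andrade $73,015; Orozco $83,835; Dube $148,525. Sum = $400,795.
Difference $400,800 − $400,795 = +$5 applied to largest allocation (Dube): Dube becomes $148,530.

Delacroix: $95,420; Andrade: $73,015; Orozco: $83,835; Dube: $148,530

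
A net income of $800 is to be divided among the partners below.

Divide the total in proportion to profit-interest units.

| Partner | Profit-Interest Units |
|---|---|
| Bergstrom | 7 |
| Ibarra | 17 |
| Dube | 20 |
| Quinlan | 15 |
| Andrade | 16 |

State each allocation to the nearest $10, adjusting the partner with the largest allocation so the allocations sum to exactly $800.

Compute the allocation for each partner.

Total profit-interest units = 75.
Raw shares: Bergstrom 7/75 × $800 = 74.67; Ibarra 17/75 × $800 = 181.33; Dube 20/75 × $800 = 213.33; Quinlan 15/75 × $800 = 160.00; Andrade 16/75 × $800 = 170.67.
After rounding ($10): Bergstrom $70; Ibarra $180; Dube $210; Quinlan $160; Andrade $170. Sum = $790.
Difference $800 − $790 = +$10 applied to largest allocation (Dube): Dube becomes $220.

Bergstrom: $70 | Ibarra: $180 | Dube: $220 | Quinlan: $160 | Andrade: $170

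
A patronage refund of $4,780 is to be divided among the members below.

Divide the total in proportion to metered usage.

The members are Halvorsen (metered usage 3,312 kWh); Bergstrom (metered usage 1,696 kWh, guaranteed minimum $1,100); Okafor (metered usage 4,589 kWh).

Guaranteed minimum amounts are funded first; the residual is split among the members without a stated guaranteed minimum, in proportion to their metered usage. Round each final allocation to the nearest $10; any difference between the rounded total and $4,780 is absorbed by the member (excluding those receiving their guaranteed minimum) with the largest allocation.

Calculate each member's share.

Halvorsen: $1,540; Bergstrom: $1,100; Okafor: $2,140

Minimums first: Bergstrom $1,100. Remaining pool $3,680.
Remaining pool split over remaining metered usage 7,901: Halvorsen 1,542.61 → $1,540; Okafor 2,137.39 → $2,140.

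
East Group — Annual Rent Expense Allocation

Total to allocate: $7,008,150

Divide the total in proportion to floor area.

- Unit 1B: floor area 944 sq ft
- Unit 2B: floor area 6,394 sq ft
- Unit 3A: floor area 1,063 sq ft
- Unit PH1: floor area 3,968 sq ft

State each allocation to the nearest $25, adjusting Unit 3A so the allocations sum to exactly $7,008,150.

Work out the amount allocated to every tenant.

Total floor area = 12,369.
Raw shares: Unit 1B 944/12,369 × $7,008,150 = 534,860.83; Unit 2B 6,394/12,369 × $7,008,150 = 3,622,775.58; Unit 3A 1,063/12,369 × $7,008,150 = 602,285.02; Unit PH1 3,968/12,369 × $7,008,150 = 2,248,228.57.
After rounding ($25): Unit 1B $534,850; Unit 2B $3,622,775; Unit 3A $602,275; Unit PH1 $2,248,225. Sum = $7,008,125.
Difference $7,008,150 − $7,008,125 = +$25 applied to Unit 3A: Unit 3A becomes $602,300.

Unit 1B: $534,850 · Unit 2B: $3,622,775 · Unit 3A: $602,300 · Unit PH1: $2,248,225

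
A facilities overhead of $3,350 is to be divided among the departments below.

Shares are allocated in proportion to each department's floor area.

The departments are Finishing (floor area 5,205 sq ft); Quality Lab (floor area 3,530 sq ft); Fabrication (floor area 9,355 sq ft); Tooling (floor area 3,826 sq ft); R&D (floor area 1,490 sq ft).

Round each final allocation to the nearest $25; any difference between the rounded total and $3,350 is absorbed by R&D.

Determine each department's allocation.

Combined floor area = 23,406.
Pro-rata amounts: Finishing 5,205/23,406 × $3,350 = 744.97; Quality Lab 3,530/23,406 × $3,350 = 505.23; Fabrication 9,355/23,406 × $3,350 = 1,338.94; Tooling 3,826/23,406 × $3,350 = 547.60; R&D 1,490/23,406 × $3,350 = 213.26.
Rounded to nearest $25: Finishing $750; Quality Lab $500; Fabrication $1,350; Tooling $550; R&D $225. Sum = $3,375.
Difference $3,350 − $3,375 = −$25 applied to R&D: R&D becomes $200.

Finishing: $750 | Quality Lab: $500 | Fabrication: $1,350 | Tooling: $550 | R&D: $200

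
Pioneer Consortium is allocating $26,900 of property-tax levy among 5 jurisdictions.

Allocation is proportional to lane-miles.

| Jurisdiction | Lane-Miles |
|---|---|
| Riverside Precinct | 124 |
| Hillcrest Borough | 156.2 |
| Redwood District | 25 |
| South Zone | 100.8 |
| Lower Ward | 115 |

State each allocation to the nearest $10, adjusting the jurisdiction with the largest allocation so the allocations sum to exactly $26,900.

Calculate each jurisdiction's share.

Riverside Precinct: $6,400 · Hillcrest Borough: $8,070 · Redwood District: $1,290 · South Zone: $5,200 · Lower Ward: $5,940

Lane-miles total: 521.
Proportional shares: Riverside Precinct 124/521 × $26,900 = 6,402.30; Hillcrest Borough 156.2/521 × $26,900 = 8,064.84; Redwood District 25/521 × $26,900 = 1,290.79; South Zone 100.8/521 × $26,900 = 5,204.45; Lower Ward 115/521 × $26,900 = 5,937.62.
Rounded to nearest $10: Riverside Precinct $6,400; Hillcrest Borough $8,060; Redwood District $1,290; South Zone $5,200; Lower Ward $5,940. Sum = $26,890.
Difference $26,900 − $26,890 = +$10 applied to largest allocation (Hillcrest Borough): Hillcrest Borough becomes $8,070.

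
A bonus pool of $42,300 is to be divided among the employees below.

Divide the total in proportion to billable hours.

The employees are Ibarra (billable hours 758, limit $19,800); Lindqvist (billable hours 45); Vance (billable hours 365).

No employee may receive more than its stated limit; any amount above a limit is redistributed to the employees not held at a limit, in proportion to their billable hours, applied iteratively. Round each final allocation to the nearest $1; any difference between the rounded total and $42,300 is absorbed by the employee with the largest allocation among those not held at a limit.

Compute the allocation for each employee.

Ibarra: $19,800 | Lindqvist: $2,470 | Vance: $20,030

Combined billable hours = 1,168.
Pro-rata shares before constraints: Ibarra 27,451.54; Lindqvist 1,629.71; Vance 13,218.75.
Held at cap: Ibarra ($19,800); balance $22,500 reallocated over remaining billable hours 410.
Shares after redistribution: Lindqvist 2,469.51 → $2,470; Vance 20,030.49 → $20,030.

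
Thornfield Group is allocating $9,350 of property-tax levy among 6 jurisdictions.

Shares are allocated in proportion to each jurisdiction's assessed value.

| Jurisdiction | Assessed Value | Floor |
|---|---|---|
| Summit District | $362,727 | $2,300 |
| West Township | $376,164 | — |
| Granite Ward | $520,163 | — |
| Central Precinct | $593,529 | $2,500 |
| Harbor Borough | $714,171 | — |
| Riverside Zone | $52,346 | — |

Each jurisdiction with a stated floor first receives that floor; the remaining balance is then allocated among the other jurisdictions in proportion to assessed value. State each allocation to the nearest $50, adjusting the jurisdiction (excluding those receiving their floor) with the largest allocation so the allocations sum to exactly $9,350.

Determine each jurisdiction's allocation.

Summit District: $2,300; West Township: $1,050; Granite Ward: $1,400; Central Precinct: $2,500; Harbor Borough: $1,950; Riverside Zone: $150

Guaranteed amounts: Summit District $2,300; Central Precinct $2,500. Balance $4,550.
Balance split over remaining assessed value 1,662,844: West Township 1,029.29 → $1,050; Granite Ward 1,423.31 → $1,400; Harbor Borough 1,954.17 → $1,950; Riverside Zone 143.23 → $150.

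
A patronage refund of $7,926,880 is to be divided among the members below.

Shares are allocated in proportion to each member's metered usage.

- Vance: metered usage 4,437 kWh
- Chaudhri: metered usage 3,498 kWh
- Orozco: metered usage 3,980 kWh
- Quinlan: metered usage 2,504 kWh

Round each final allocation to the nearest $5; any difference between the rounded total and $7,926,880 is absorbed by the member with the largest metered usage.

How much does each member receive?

Vance: $2,439,250 | Chaudhri: $1,923,035 | Orozco: $2,188,015 | Quinlan: $1,376,580

Sum of metered usage: 4,437 + 3,498 + 3,980 + 2,504 = 14,419.
Proportional shares: Vance 2,439,251.44; Chaudhri 1,923,033.93; Orozco 2,188,014.59; Quinlan 1,376,580.03.
At nearest $5: Vance $2,439,250; Chaudhri $1,923,035; Orozco $2,188,015; Quinlan $1,376,580. Sum = $7,926,880.
Sum already equals the total — no adjustment.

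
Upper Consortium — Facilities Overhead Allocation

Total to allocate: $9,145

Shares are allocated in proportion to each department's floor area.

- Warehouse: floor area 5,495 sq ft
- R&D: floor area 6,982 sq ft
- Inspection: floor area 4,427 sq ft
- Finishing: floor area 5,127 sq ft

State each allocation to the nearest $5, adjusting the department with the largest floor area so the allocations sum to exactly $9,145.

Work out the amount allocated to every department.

Sum of floor area: 22,031.
Pro-rata amounts: Warehouse 5,495/22,031 × $9,145 = 2,280.96; R&D 6,982/22,031 × $9,145 = 2,898.21; Inspection 4,427/22,031 × $9,145 = 1,837.63; Finishing 5,127/22,031 × $9,145 = 2,128.20.
Rounded to nearest $5: Warehouse $2,280; R&D $2,900; Inspection $1,840; Finishing $2,130. Sum = $9,150.
Difference $9,145 − $9,150 = −$5 applied to largest floor area (R&D): R&D becomes $2,895.

Warehouse: $2,280 | R&D: $2,895 | Inspection: $1,840 | Finishing: $2,130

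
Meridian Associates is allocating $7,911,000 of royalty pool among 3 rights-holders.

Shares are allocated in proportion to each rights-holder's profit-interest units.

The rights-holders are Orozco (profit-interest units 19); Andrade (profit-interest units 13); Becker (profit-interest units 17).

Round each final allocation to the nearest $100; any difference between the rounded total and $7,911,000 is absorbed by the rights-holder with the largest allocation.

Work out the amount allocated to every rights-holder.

Orozco: $3,067,600 | Andrade: $2,098,800 | Becker: $2,744,600

Combined profit-interest units = 49.
Proportional shares: Orozco 19/49 × $7,911,000 = 3,067,530.61; Andrade 13/49 × $7,911,000 = 2,098,836.73; Becker 17/49 × $7,911,000 = 2,744,632.65.
At nearest $100: Orozco $3,067,500; Andrade $2,098,800; Becker $2,744,600. Sum = $7,910,900.
Difference $7,911,000 − $7,910,900 = +$100 applied to largest allocation (Orozco): Orozco becomes $3,067,600.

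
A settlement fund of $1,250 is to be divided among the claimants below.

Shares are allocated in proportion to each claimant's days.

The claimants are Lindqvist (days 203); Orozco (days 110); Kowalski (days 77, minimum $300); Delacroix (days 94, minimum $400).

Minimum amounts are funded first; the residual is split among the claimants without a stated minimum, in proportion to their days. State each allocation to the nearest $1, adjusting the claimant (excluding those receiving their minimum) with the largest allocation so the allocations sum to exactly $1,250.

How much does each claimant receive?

Guaranteed amounts: Kowalski $300; Delacroix $400. Balance $550.
Balance split over remaining days 313: Lindqvist 356.71 → $357; Orozco 193.29 → $193.

Lindqvist: $357; Orozco: $193; Kowalski: $300; Delacroix: $400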